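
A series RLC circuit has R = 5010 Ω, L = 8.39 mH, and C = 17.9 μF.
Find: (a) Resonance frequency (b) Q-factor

Step 1 — Resonance condition Im(Z)=0 gives ω₀ = 1/√(LC).
Step 2 — ω₀ = 1/√(0.00839·1.79e-05) = 2580 rad/s.
Step 3 — f₀ = ω₀/(2π) = 410.7 Hz.
Step 4 — Series Q: Q = ω₀L/R = 2580·0.00839/5010 = 0.004321.

(a) f₀ = 410.7 Hz  (b) Q = 0.004321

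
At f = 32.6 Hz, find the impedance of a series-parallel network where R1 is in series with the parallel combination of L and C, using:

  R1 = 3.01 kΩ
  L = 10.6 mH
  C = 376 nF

Step 1 — Angular frequency: ω = 2π·f = 2π·32.6 = 204.8 rad/s.
Step 2 — Component impedances:
  R1: Z = R = 3010 Ω
  L: Z = jωL = j·204.8·0.0106 = 0 + j2.171 Ω
  C: Z = 1/(jωC) = -j/(ω·C) = 0 - j1.298e+04 Ω
Step 3 — Parallel branch: L || C = 1/(1/L + 1/C) = 0 + j2.172 Ω.
Step 4 — Series with R1: Z_total = R1 + (L || C) = 3010 + j2.172 Ω = 3010∠0.0° Ω.

Z = 3010 + j2.172 Ω = 3010∠0.0° Ω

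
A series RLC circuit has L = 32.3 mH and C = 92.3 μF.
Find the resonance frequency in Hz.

Step 1 — Resonance condition Im(Z)=0 gives ω₀ = 1/√(LC).
Step 2 — ω₀ = 1/√(0.0323·9.23e-05) = 579.2 rad/s.
Step 3 — f₀ = ω₀/(2π) = 92.18 Hz.

f₀ = 92.18 Hz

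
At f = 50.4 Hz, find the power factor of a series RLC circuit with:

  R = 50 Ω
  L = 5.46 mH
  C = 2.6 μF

Step 1 — Angular frequency: ω = 2π·f = 2π·50.4 = 316.7 rad/s.
Step 2 — Component impedances:
  R: Z = R = 50 Ω
  L: Z = jωL = j·316.7·0.00546 = 0 + j1.729 Ω
  C: Z = 1/(jωC) = -j/(ω·C) = 0 - j1215 Ω
Step 3 — Series combination: Z_total = R + L + C = 50 - j1213 Ω = 1214∠-87.6° Ω.
Step 4 — Power factor: PF = cos(φ) = Re(Z)/|Z| = 50/1214 = 0.04119.
Step 5 — Type: Im(Z) = -1213 ⇒ leading (phase φ = -87.6°).

PF = 0.04119 (leading, φ = -87.6°)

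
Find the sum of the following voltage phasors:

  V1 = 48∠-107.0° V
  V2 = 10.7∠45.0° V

Step 1 — Convert each phasor to rectangular form:
  V1 = 48·(cos(-107.0°) + j·sin(-107.0°)) = -14.03 - j45.9 V
  V2 = 10.7·(cos(45.0°) + j·sin(45.0°)) = 7.566 + j7.566 V
Step 2 — Sum components: V_total = -6.468 - j38.34 V.
Step 3 — Convert to polar: |V_total| = 38.88 V, ∠V_total = -99.6°.

V_total = 38.88∠-99.6° V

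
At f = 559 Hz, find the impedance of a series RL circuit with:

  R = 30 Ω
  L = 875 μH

Step 1 — Angular frequency: ω = 2π·f = 2π·559 = 3512 rad/s.
Step 2 — Component impedances:
  R: Z = R = 30 Ω
  L: Z = jωL = j·3512·0.000875 = 0 + j3.073 Ω
Step 3 — Series combination: Z_total = R + L = 30 + j3.073 Ω = 30.16∠5.8° Ω.

Z = 30 + j3.073 Ω = 30.16∠5.8° Ω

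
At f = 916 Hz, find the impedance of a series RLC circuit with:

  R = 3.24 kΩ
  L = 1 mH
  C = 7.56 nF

Step 1 — Angular frequency: ω = 2π·f = 2π·916 = 5755 rad/s.
Step 2 — Component impedances:
  R: Z = R = 3240 Ω
  L: Z = jωL = j·5755·0.001 = 0 + j5.755 Ω
  C: Z = 1/(jωC) = -j/(ω·C) = 0 - j2.298e+04 Ω
Step 3 — Series combination: Z_total = R + L + C = 3240 - j2.298e+04 Ω = 2.32e+04∠-82.0° Ω.

Z = 3240 - j2.298e+04 Ω = 2.32e+04∠-82.0° Ω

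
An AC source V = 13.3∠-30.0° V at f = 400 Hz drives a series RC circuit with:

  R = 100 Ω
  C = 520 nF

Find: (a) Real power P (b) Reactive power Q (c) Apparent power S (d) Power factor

Step 1 — Angular frequency: ω = 2π·f = 2π·400 = 2513 rad/s.
Step 2 — Component impedances:
  R: Z = R = 100 Ω
  C: Z = 1/(jωC) = -j/(ω·C) = 0 - j765.2 Ω
Step 3 — Series combination: Z_total = R + C = 100 - j765.2 Ω = 771.7∠-82.6° Ω.
Step 4 — Source phasor: V = 13.3∠-30.0° V = 11.52 - j6.65 V.
Step 5 — Current: I = V / Z = 0.01048 + j0.01368 A = 0.01724∠52.6° A.
Step 6 — Complex power: S = V·I* = 0.02971 - j0.2273 VA.
Step 7 — Real power: P = Re(S) = 0.02971 W.
Step 8 — Reactive power: Q = Im(S) = -0.2273 VAR.
Step 9 — Apparent power: |S| = 0.2292 VA.
Step 10 — Power factor: PF = P/|S| = 0.1296 (leading).

(a) P = 0.02971 W  (b) Q = -0.2273 VAR  (c) S = 0.2292 VA  (d) PF = 0.1296 (leading)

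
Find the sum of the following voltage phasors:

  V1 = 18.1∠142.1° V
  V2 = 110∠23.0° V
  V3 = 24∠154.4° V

Step 1 — Convert each phasor to rectangular form:
  V1 = 18.1·(cos(142.1°) + j·sin(142.1°)) = -14.28 + j11.12 V
  V2 = 110·(cos(23.0°) + j·sin(23.0°)) = 101.3 + j42.98 V
  V3 = 24·(cos(154.4°) + j·sin(154.4°)) = -21.64 + j10.37 V
Step 2 — Sum components: V_total = 65.33 + j64.47 V.
Step 3 — Convert to polar: |V_total| = 91.78 V, ∠V_total = 44.6°.

V_total = 91.78∠44.6° V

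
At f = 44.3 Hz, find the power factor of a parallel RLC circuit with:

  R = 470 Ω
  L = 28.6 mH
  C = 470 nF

Step 1 — Angular frequency: ω = 2π·f = 2π·44.3 = 278.3 rad/s.
Step 2 — Component impedances:
  R: Z = R = 470 Ω
  L: Z = jωL = j·278.3·0.0286 = 0 + j7.961 Ω
  C: Z = 1/(jωC) = -j/(ω·C) = 0 - j7644 Ω
Step 3 — Parallel combination: 1/Z_total = 1/R + 1/L + 1/C; Z_total = 0.1351 + j7.967 Ω = 7.968∠89.0° Ω.
Step 4 — Power factor: PF = cos(φ) = Re(Z)/|Z| = 0.13508/7.9678 = 0.01695.
Step 5 — Type: Im(Z) = 7.967 ⇒ lagging (phase φ = 89.0°).

PF = 0.01695 (lagging, φ = 89.0°)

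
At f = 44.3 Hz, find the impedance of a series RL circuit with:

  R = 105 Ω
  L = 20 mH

Step 1 — Angular frequency: ω = 2π·f = 2π·44.3 = 278.3 rad/s.
Step 2 — Component impedances:
  R: Z = R = 105 Ω
  L: Z = jωL = j·278.3·0.02 = 0 + j5.567 Ω
Step 3 — Series combination: Z_total = R + L = 105 + j5.567 Ω = 105.1∠3.0° Ω.

Z = 105 + j5.567 Ω = 105.1∠3.0° Ω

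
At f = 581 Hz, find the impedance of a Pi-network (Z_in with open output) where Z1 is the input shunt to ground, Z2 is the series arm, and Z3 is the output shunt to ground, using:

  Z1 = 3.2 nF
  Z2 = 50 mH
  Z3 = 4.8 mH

Step 1 — Angular frequency: ω = 2π·f = 2π·581 = 3651 rad/s.
Step 2 — Component impedances:
  Z1: Z = 1/(jωC) = -j/(ω·C) = 0 - j8.56e+04 Ω
  Z2: Z = jωL = j·3651·0.05 = 0 + j182.5 Ω
  Z3: Z = jωL = j·3651·0.0048 = 0 + j17.52 Ω
Step 3 — With open output, the series arm Z2 and the output shunt Z3 appear in series to ground: Z2 + Z3 = 0 + j200 Ω.
Step 4 — Parallel with input shunt Z1: Z_in = Z1 || (Z2 + Z3) = 0 + j200.5 Ω = 200.5∠90.0° Ω.

Z = 0 + j200.5 Ω = 200.5∠90.0° Ω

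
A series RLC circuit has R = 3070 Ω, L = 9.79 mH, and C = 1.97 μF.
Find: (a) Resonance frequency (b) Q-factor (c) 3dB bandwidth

Step 1 — Resonance: ω₀ = 1/√(LC) = 1/√(0.00979·1.97e-06) = 7201 rad/s.
Step 2 — f₀ = ω₀/(2π) = 1146 Hz.
Step 3 — Series Q: Q = ω₀L/R = 7201·0.00979/3070 = 0.02296.
Step 4 — Bandwidth: Δω = ω₀/Q = 3.136e+05 rad/s; BW = Δω/(2π) = 4.991e+04 Hz.

(a) f₀ = 1146 Hz  (b) Q = 0.02296  (c) BW = 4.991e+04 Hz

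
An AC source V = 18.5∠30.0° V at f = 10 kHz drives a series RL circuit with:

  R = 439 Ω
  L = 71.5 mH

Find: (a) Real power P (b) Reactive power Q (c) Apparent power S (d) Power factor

Step 1 — Angular frequency: ω = 2π·f = 2π·1e+04 = 6.283e+04 rad/s.
Step 2 — Component impedances:
  R: Z = R = 439 Ω
  L: Z = jωL = j·6.283e+04·0.0715 = 0 + j4492 Ω
Step 3 — Series combination: Z_total = R + L = 439 + j4492 Ω = 4514∠84.4° Ω.
Step 4 — Source phasor: V = 18.5∠30.0° V = 16.02 + j9.25 V.
Step 5 — Current: I = V / Z = 0.002385 - j0.003333 A = 0.004098∠-54.4° A.
Step 6 — Complex power: S = V·I* = 0.007374 + j0.07546 VA.
Step 7 — Real power: P = Re(S) = 0.007374 W.
Step 8 — Reactive power: Q = Im(S) = 0.07546 VAR.
Step 9 — Apparent power: |S| = 0.07582 VA.
Step 10 — Power factor: PF = P/|S| = 0.09726 (lagging).

(a) P = 0.007374 W  (b) Q = 0.07546 VAR  (c) S = 0.07582 VA  (d) PF = 0.09726 (lagging)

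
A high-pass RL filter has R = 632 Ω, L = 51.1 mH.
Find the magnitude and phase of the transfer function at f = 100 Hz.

Step 1 — Angular frequency: ω = 2π·100 = 628.3 rad/s.
Step 2 — Transfer function: H(jω) = jωL/(R + jωL).
Step 3 — Numerator jωL = j·32.11; denominator R + jωL = 632 + j32.11.
Step 4 — H = 0.002574 + j0.05067.
Step 5 — Magnitude: |H| = 0.05074 (-25.9 dB); phase: φ = 87.1°.

|H| = 0.05074 (-25.9 dB), φ = 87.1°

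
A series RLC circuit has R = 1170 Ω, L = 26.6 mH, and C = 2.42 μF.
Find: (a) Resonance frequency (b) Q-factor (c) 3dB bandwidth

Step 1 — Resonance: ω₀ = 1/√(LC) = 1/√(0.0266·2.42e-06) = 3941 rad/s.
Step 2 — f₀ = ω₀/(2π) = 627.3 Hz.
Step 3 — Series Q: Q = ω₀L/R = 3941·0.0266/1170 = 0.08961.
Step 4 — Bandwidth: Δω = ω₀/Q = 4.398e+04 rad/s; BW = Δω/(2π) = 7000 Hz.

(a) f₀ = 627.3 Hz  (b) Q = 0.08961  (c) BW = 7000 Hz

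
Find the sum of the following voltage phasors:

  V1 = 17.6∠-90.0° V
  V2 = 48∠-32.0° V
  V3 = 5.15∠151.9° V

Step 1 — Convert each phasor to rectangular form:
  V1 = 17.6·(cos(-90.0°) + j·sin(-90.0°)) = 0 - j17.6 V
  V2 = 48·(cos(-32.0°) + j·sin(-32.0°)) = 40.71 - j25.44 V
  V3 = 5.15·(cos(151.9°) + j·sin(151.9°)) = -4.543 + j2.426 V
Step 2 — Sum components: V_total = 36.16 - j40.61 V.
Step 3 — Convert to polar: |V_total| = 54.38 V, ∠V_total = -48.3°.

V_total = 54.38∠-48.3° V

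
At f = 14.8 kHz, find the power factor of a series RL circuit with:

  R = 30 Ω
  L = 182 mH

Step 1 — Angular frequency: ω = 2π·f = 2π·1.48e+04 = 9.299e+04 rad/s.
Step 2 — Component impedances:
  R: Z = R = 30 Ω
  L: Z = jωL = j·9.299e+04·0.182 = 0 + j1.692e+04 Ω
Step 3 — Series combination: Z_total = R + L = 30 + j1.692e+04 Ω = 1.692e+04∠89.9° Ω.
Step 4 — Power factor: PF = cos(φ) = Re(Z)/|Z| = 30/1.692e+04 = 0.001773.
Step 5 — Type: Im(Z) = 1.692e+04 ⇒ lagging (phase φ = 89.9°).

PF = 0.001773 (lagging, φ = 89.9°)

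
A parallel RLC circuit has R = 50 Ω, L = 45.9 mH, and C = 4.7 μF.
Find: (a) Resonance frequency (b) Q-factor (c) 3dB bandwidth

Step 1 — Resonance: ω₀ = 1/√(LC) = 1/√(0.0459·4.7e-06) = 2153 rad/s.
Step 2 — f₀ = ω₀/(2π) = 342.7 Hz.
Step 3 — Parallel Q: Q = R/(ω₀L) = 50/(2153·0.0459) = 0.506.
Step 4 — Bandwidth: Δω = ω₀/Q = 4255 rad/s; BW = Δω/(2π) = 677.3 Hz.

(a) f₀ = 342.7 Hz  (b) Q = 0.506  (c) BW = 677.3 Hz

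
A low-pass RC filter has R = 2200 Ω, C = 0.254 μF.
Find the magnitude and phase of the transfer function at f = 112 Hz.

Step 1 — Angular frequency: ω = 2π·112 = 703.7 rad/s.
Step 2 — Transfer function: H(jω) = 1/(1 + jωRC).
Step 3 — Denominator: 1 + jωRC = 1 + j·703.7·2200·2.54e-07 = 1 + j0.3932.
Step 4 — H = 0.8661 - j0.3406.
Step 5 — Magnitude: |H| = 0.9306 (-0.6 dB); phase: φ = -21.5°.

|H| = 0.9306 (-0.6 dB), φ = -21.5°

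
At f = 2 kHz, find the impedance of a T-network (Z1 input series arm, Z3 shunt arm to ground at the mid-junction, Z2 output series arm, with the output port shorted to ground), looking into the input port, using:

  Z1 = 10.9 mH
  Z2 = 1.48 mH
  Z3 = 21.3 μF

Step 1 — Angular frequency: ω = 2π·f = 2π·2000 = 1.257e+04 rad/s.
Step 2 — Component impedances:
  Z1: Z = jωL = j·1.257e+04·0.0109 = 0 + j137 Ω
  Z2: Z = jωL = j·1.257e+04·0.00148 = 0 + j18.6 Ω
  Z3: Z = 1/(jωC) = -j/(ω·C) = 0 - j3.736 Ω
Step 3 — With the output port shorted to ground, the output series arm Z2 runs from the junction to ground; the shunt arm Z3 also runs from the junction to ground. They appear in parallel: Z3 || Z2 = 0 - j4.675 Ω.
Step 4 — Series with input arm Z1: Z_in = Z1 + (Z3 || Z2) = 0 + j132.3 Ω = 132.3∠90.0° Ω.

Z = 0 + j132.3 Ω = 132.3∠90.0° Ω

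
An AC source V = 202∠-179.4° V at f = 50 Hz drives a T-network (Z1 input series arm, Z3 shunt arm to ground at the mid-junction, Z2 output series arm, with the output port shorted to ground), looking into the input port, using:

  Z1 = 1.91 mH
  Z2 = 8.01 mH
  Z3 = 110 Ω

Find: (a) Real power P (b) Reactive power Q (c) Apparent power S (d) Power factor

Step 1 — Angular frequency: ω = 2π·f = 2π·50 = 314.2 rad/s.
Step 2 — Component impedances:
  Z1: Z = jωL = j·314.2·0.00191 = 0 + j0.6 Ω
  Z2: Z = jωL = j·314.2·0.00801 = 0 + j2.516 Ω
  Z3: Z = R = 110 Ω
Step 3 — With the output port shorted to ground, the output series arm Z2 runs from the junction to ground; the shunt arm Z3 also runs from the junction to ground. They appear in parallel: Z3 || Z2 = 0.05754 + j2.515 Ω.
Step 4 — Series with input arm Z1: Z_in = Z1 + (Z3 || Z2) = 0.05754 + j3.115 Ω = 3.116∠88.9° Ω.
Step 5 — Source phasor: V = 202∠-179.4° V = -202 - j2.115 V.
Step 6 — Current: I = V / Z = -1.876 + j64.81 A = 64.83∠91.7° A.
Step 7 — Complex power: S = V·I* = 241.8 + j1.309e+04 VA.
Step 8 — Real power: P = Re(S) = 241.8 W.
Step 9 — Reactive power: Q = Im(S) = 1.309e+04 VAR.
Step 10 — Apparent power: |S| = 1.31e+04 VA.
Step 11 — Power factor: PF = P/|S| = 0.01847 (lagging).

(a) P = 241.8 W  (b) Q = 1.309e+04 VAR  (c) S = 1.31e+04 VA  (d) PF = 0.01847 (lagging)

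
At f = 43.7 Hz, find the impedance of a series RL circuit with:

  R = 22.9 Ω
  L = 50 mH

Step 1 — Angular frequency: ω = 2π·f = 2π·43.7 = 274.6 rad/s.
Step 2 — Component impedances:
  R: Z = R = 22.9 Ω
  L: Z = jωL = j·274.6·0.05 = 0 + j13.73 Ω
Step 3 — Series combination: Z_total = R + L = 22.9 + j13.73 Ω = 26.7∠30.9° Ω.

Z = 22.9 + j13.73 Ω = 26.7∠30.9° Ω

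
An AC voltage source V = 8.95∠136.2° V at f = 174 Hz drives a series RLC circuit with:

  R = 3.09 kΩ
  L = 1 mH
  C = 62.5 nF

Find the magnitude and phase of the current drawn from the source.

Step 1 — Angular frequency: ω = 2π·f = 2π·174 = 1093 rad/s.
Step 2 — Component impedances:
  R: Z = R = 3090 Ω
  L: Z = jωL = j·1093·0.001 = 0 + j1.093 Ω
  C: Z = 1/(jωC) = -j/(ω·C) = 0 - j1.463e+04 Ω
Step 3 — Series combination: Z_total = R + L + C = 3090 - j1.463e+04 Ω = 1.496e+04∠-78.1° Ω.
Step 4 — Source phasor: V = 8.95∠136.2° V = -6.46 + j6.195 V.
Step 5 — Ohm's law: I = V / Z_total = (-6.46 + j6.195) / (3090 - j1.463e+04) = -0.0004945 - j0.000337 A.
Step 6 — Convert to polar: |I| = 0.0005984 A, ∠I = -145.7°.

I = 0.0005984∠-145.7° A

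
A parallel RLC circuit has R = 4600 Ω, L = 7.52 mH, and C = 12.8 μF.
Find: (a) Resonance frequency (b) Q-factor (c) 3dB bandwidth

Step 1 — Resonance: ω₀ = 1/√(LC) = 1/√(0.00752·1.28e-05) = 3223 rad/s.
Step 2 — f₀ = ω₀/(2π) = 513 Hz.
Step 3 — Parallel Q: Q = R/(ω₀L) = 4600/(3223·0.00752) = 189.8.
Step 4 — Bandwidth: Δω = ω₀/Q = 16.98 rad/s; BW = Δω/(2π) = 2.703 Hz.

(a) f₀ = 513 Hz  (b) Q = 189.8  (c) BW = 2.703 Hz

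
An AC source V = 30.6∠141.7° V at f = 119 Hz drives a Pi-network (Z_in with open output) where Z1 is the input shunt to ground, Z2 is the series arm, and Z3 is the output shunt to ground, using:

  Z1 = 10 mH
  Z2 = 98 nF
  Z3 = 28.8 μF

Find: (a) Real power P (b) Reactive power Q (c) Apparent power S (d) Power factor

Step 1 — Angular frequency: ω = 2π·f = 2π·119 = 747.7 rad/s.
Step 2 — Component impedances:
  Z1: Z = jωL = j·747.7·0.01 = 0 + j7.477 Ω
  Z2: Z = 1/(jωC) = -j/(ω·C) = 0 - j1.365e+04 Ω
  Z3: Z = 1/(jωC) = -j/(ω·C) = 0 - j46.44 Ω
Step 3 — With open output, the series arm Z2 and the output shunt Z3 appear in series to ground: Z2 + Z3 = 0 - j1.369e+04 Ω.
Step 4 — Parallel with input shunt Z1: Z_in = Z1 || (Z2 + Z3) = 0 + j7.481 Ω = 7.481∠90.0° Ω.
Step 5 — Source phasor: V = 30.6∠141.7° V = -24.01 + j18.97 V.
Step 6 — Current: I = V / Z = 2.535 + j3.21 A = 4.09∠51.7° A.
Step 7 — Complex power: S = V·I* = 0 + j125.2 VA.
Step 8 — Real power: P = Re(S) = 0 W.
Step 9 — Reactive power: Q = Im(S) = 125.2 VAR.
Step 10 — Apparent power: |S| = 125.2 VA.
Step 11 — Power factor: PF = P/|S| = 0 (lagging).

(a) P = 0 W  (b) Q = 125.2 VAR  (c) S = 125.2 VA  (d) PF = 0 (lagging)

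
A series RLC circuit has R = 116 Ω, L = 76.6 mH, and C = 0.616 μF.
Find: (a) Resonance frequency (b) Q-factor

Step 1 — Resonance condition Im(Z)=0 gives ω₀ = 1/√(LC).
Step 2 — ω₀ = 1/√(0.0766·6.16e-07) = 4604 rad/s.
Step 3 — f₀ = ω₀/(2π) = 732.7 Hz.
Step 4 — Series Q: Q = ω₀L/R = 4604·0.0766/116 = 3.04.

(a) f₀ = 732.7 Hz  (b) Q = 3.04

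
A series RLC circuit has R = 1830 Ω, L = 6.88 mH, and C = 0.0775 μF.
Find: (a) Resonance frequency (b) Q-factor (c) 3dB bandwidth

Step 1 — Resonance: ω₀ = 1/√(LC) = 1/√(0.00688·7.75e-08) = 4.331e+04 rad/s.
Step 2 — f₀ = ω₀/(2π) = 6892 Hz.
Step 3 — Series Q: Q = ω₀L/R = 4.331e+04·0.00688/1830 = 0.1628.
Step 4 — Bandwidth: Δω = ω₀/Q = 2.66e+05 rad/s; BW = Δω/(2π) = 4.233e+04 Hz.

(a) f₀ = 6892 Hz  (b) Q = 0.1628  (c) BW = 4.233e+04 Hz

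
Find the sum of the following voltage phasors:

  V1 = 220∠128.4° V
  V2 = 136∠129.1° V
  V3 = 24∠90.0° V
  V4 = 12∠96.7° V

Step 1 — Convert each phasor to rectangular form:
  V1 = 220·(cos(128.4°) + j·sin(128.4°)) = -136.7 + j172.4 V
  V2 = 136·(cos(129.1°) + j·sin(129.1°)) = -85.77 + j105.5 V
  V3 = 24·(cos(90.0°) + j·sin(90.0°)) = 0 + j24 V
  V4 = 12·(cos(96.7°) + j·sin(96.7°)) = -1.4 + j11.92 V
Step 2 — Sum components: V_total = -223.8 + j313.9 V.
Step 3 — Convert to polar: |V_total| = 385.5 V, ∠V_total = 125.5°.

V_total = 385.5∠125.5° V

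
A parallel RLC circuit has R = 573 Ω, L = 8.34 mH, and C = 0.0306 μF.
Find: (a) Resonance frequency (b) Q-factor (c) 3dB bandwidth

Step 1 — Resonance: ω₀ = 1/√(LC) = 1/√(0.00834·3.06e-08) = 6.26e+04 rad/s.
Step 2 — f₀ = ω₀/(2π) = 9963 Hz.
Step 3 — Parallel Q: Q = R/(ω₀L) = 573/(6.26e+04·0.00834) = 1.098.
Step 4 — Bandwidth: Δω = ω₀/Q = 5.703e+04 rad/s; BW = Δω/(2π) = 9077 Hz.

(a) f₀ = 9963 Hz  (b) Q = 1.098  (c) BW = 9077 Hz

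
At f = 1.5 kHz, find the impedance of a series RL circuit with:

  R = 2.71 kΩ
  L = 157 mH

Step 1 — Angular frequency: ω = 2π·f = 2π·1500 = 9425 rad/s.
Step 2 — Component impedances:
  R: Z = R = 2710 Ω
  L: Z = jωL = j·9425·0.157 = 0 + j1480 Ω
Step 3 — Series combination: Z_total = R + L = 2710 + j1480 Ω = 3088∠28.6° Ω.

Z = 2710 + j1480 Ω = 3088∠28.6° Ω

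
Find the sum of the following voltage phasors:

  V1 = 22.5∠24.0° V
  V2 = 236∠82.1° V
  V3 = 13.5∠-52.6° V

Step 1 — Convert each phasor to rectangular form:
  V1 = 22.5·(cos(24.0°) + j·sin(24.0°)) = 20.55 + j9.152 V
  V2 = 236·(cos(82.1°) + j·sin(82.1°)) = 32.44 + j233.8 V
  V3 = 13.5·(cos(-52.6°) + j·sin(-52.6°)) = 8.2 - j10.72 V
Step 2 — Sum components: V_total = 61.19 + j232.2 V.
Step 3 — Convert to polar: |V_total| = 240.1 V, ∠V_total = 75.2°.

V_total = 240.1∠75.2° V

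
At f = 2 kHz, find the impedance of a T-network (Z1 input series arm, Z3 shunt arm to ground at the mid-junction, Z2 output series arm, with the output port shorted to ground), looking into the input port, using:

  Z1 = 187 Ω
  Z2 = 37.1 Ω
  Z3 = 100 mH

Step 1 — Angular frequency: ω = 2π·f = 2π·2000 = 1.257e+04 rad/s.
Step 2 — Component impedances:
  Z1: Z = R = 187 Ω
  Z2: Z = R = 37.1 Ω
  Z3: Z = jωL = j·1.257e+04·0.1 = 0 + j1257 Ω
Step 3 — With the output port shorted to ground, the output series arm Z2 runs from the junction to ground; the shunt arm Z3 also runs from the junction to ground. They appear in parallel: Z3 || Z2 = 37.07 + j1.094 Ω.
Step 4 — Series with input arm Z1: Z_in = Z1 + (Z3 || Z2) = 224.1 + j1.094 Ω = 224.1∠0.3° Ω.

Z = 224.1 + j1.094 Ω = 224.1∠0.3° Ω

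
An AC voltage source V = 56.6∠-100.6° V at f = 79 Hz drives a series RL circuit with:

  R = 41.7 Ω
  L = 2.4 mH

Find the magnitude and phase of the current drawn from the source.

Step 1 — Angular frequency: ω = 2π·f = 2π·79 = 496.4 rad/s.
Step 2 — Component impedances:
  R: Z = R = 41.7 Ω
  L: Z = jωL = j·496.4·0.0024 = 0 + j1.191 Ω
Step 3 — Series combination: Z_total = R + L = 41.7 + j1.191 Ω = 41.72∠1.6° Ω.
Step 4 — Source phasor: V = 56.6∠-100.6° V = -10.41 - j55.63 V.
Step 5 — Ohm's law: I = V / Z_total = (-10.41 - j55.63) / (41.7 + j1.191) = -0.2876 - j1.326 A.
Step 6 — Convert to polar: |I| = 1.357 A, ∠I = -102.2°.

I = 1.357∠-102.2° A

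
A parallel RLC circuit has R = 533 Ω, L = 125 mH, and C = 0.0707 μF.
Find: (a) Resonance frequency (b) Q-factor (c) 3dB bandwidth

Step 1 — Resonance: ω₀ = 1/√(LC) = 1/√(0.125·7.07e-08) = 1.064e+04 rad/s.
Step 2 — f₀ = ω₀/(2π) = 1693 Hz.
Step 3 — Parallel Q: Q = R/(ω₀L) = 533/(1.064e+04·0.125) = 0.4009.
Step 4 — Bandwidth: Δω = ω₀/Q = 2.654e+04 rad/s; BW = Δω/(2π) = 4224 Hz.

(a) f₀ = 1693 Hz  (b) Q = 0.4009  (c) BW = 4224 Hz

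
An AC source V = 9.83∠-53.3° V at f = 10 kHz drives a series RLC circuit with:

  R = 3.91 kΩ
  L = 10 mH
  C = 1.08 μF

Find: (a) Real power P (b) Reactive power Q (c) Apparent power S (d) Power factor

Step 1 — Angular frequency: ω = 2π·f = 2π·1e+04 = 6.283e+04 rad/s.
Step 2 — Component impedances:
  R: Z = R = 3910 Ω
  L: Z = jωL = j·6.283e+04·0.01 = 0 + j628.3 Ω
  C: Z = 1/(jωC) = -j/(ω·C) = 0 - j14.74 Ω
Step 3 — Series combination: Z_total = R + L + C = 3910 + j613.6 Ω = 3958∠8.9° Ω.
Step 4 — Source phasor: V = 9.83∠-53.3° V = 5.875 - j7.881 V.
Step 5 — Current: I = V / Z = 0.001158 - j0.002197 A = 0.002484∠-62.2° A.
Step 6 — Complex power: S = V·I* = 0.02412 + j0.003785 VA.
Step 7 — Real power: P = Re(S) = 0.02412 W.
Step 8 — Reactive power: Q = Im(S) = 0.003785 VAR.
Step 9 — Apparent power: |S| = 0.02441 VA.
Step 10 — Power factor: PF = P/|S| = 0.9879 (lagging).

(a) P = 0.02412 W  (b) Q = 0.003785 VAR  (c) S = 0.02441 VA  (d) PF = 0.9879 (lagging)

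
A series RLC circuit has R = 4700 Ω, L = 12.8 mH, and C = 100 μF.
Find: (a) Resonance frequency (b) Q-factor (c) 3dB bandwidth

Step 1 — Resonance: ω₀ = 1/√(LC) = 1/√(0.0128·0.0001) = 883.9 rad/s.
Step 2 — f₀ = ω₀/(2π) = 140.7 Hz.
Step 3 — Series Q: Q = ω₀L/R = 883.9·0.0128/4700 = 0.002407.
Step 4 — Bandwidth: Δω = ω₀/Q = 3.672e+05 rad/s; BW = Δω/(2π) = 5.844e+04 Hz.

(a) f₀ = 140.7 Hz  (b) Q = 0.002407  (c) BW = 5.844e+04 Hz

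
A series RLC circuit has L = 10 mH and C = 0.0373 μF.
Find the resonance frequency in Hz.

Step 1 — Resonance condition Im(Z)=0 gives ω₀ = 1/√(LC).
Step 2 — ω₀ = 1/√(0.01·3.73e-08) = 5.178e+04 rad/s.
Step 3 — f₀ = ω₀/(2π) = 8241 Hz.

f₀ = 8241 Hz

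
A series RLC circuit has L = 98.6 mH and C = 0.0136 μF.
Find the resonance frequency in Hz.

Step 1 — Resonance condition Im(Z)=0 gives ω₀ = 1/√(LC).
Step 2 — ω₀ = 1/√(0.0986·1.36e-08) = 2.731e+04 rad/s.
Step 3 — f₀ = ω₀/(2π) = 4346 Hz.

f₀ = 4346 Hz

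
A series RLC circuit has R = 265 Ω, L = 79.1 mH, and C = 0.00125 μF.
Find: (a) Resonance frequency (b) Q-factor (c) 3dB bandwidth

Step 1 — Resonance condition Im(Z)=0 gives ω₀ = 1/√(LC).
Step 2 — ω₀ = 1/√(0.0791·1.25e-09) = 1.006e+05 rad/s.
Step 3 — f₀ = ω₀/(2π) = 1.601e+04 Hz.
Step 4 — Series Q: Q = ω₀L/R = 1.006e+05·0.0791/265 = 30.02.
Step 5 — 3dB bandwidth: Δω = ω₀/Q = 3350 rad/s; BW = Δω/(2π) = 533.2 Hz.

(a) f₀ = 1.601e+04 Hz  (b) Q = 30.02  (c) BW = 533.2 Hz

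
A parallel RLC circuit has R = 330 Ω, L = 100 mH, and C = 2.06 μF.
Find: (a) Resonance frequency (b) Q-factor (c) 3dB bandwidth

Step 1 — Resonance: ω₀ = 1/√(LC) = 1/√(0.1·2.06e-06) = 2203 rad/s.
Step 2 — f₀ = ω₀/(2π) = 350.7 Hz.
Step 3 — Parallel Q: Q = R/(ω₀L) = 330/(2203·0.1) = 1.498.
Step 4 — Bandwidth: Δω = ω₀/Q = 1471 rad/s; BW = Δω/(2π) = 234.1 Hz.

(a) f₀ = 350.7 Hz  (b) Q = 1.498  (c) BW = 234.1 Hz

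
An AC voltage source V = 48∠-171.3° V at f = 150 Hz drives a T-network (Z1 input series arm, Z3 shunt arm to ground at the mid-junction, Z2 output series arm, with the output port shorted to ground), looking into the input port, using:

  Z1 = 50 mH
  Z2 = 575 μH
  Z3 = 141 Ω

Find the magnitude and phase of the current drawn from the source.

Step 1 — Angular frequency: ω = 2π·f = 2π·150 = 942.5 rad/s.
Step 2 — Component impedances:
  Z1: Z = jωL = j·942.5·0.05 = 0 + j47.12 Ω
  Z2: Z = jωL = j·942.5·0.000575 = 0 + j0.5419 Ω
  Z3: Z = R = 141 Ω
Step 3 — With the output port shorted to ground, the output series arm Z2 runs from the junction to ground; the shunt arm Z3 also runs from the junction to ground. They appear in parallel: Z3 || Z2 = 0.002083 + j0.5419 Ω.
Step 4 — Series with input arm Z1: Z_in = Z1 + (Z3 || Z2) = 0.002083 + j47.67 Ω = 47.67∠90.0° Ω.
Step 5 — Source phasor: V = 48∠-171.3° V = -47.45 - j7.261 V.
Step 6 — Ohm's law: I = V / Z_total = (-47.45 - j7.261) / (0.002083 + j47.67) = -0.1524 + j0.9954 A.
Step 7 — Convert to polar: |I| = 1.007 A, ∠I = 98.7°.

I = 1.007∠98.7° A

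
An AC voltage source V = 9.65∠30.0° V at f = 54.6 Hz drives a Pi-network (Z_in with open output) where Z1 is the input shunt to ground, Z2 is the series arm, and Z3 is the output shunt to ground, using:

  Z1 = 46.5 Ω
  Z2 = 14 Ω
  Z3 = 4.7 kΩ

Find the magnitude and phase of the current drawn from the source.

Step 1 — Angular frequency: ω = 2π·f = 2π·54.6 = 343.1 rad/s.
Step 2 — Component impedances:
  Z1: Z = R = 46.5 Ω
  Z2: Z = R = 14 Ω
  Z3: Z = R = 4700 Ω
Step 3 — With open output, the series arm Z2 and the output shunt Z3 appear in series to ground: Z2 + Z3 = 4714 Ω.
Step 4 — Parallel with input shunt Z1: Z_in = Z1 || (Z2 + Z3) = 46.05 Ω = 46.05∠0.0° Ω.
Step 5 — Source phasor: V = 9.65∠30.0° V = 8.357 + j4.825 V.
Step 6 — Ohm's law: I = V / Z_total = (8.357 + j4.825) / (46.05) = 0.1815 + j0.1048 A.
Step 7 — Convert to polar: |I| = 0.2096 A, ∠I = 30.0°.

I = 0.2096∠30.0° A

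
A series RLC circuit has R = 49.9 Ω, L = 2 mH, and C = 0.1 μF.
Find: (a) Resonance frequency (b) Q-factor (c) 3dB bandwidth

Step 1 — Resonance: ω₀ = 1/√(LC) = 1/√(0.002·1e-07) = 7.071e+04 rad/s.
Step 2 — f₀ = ω₀/(2π) = 1.125e+04 Hz.
Step 3 — Series Q: Q = ω₀L/R = 7.071e+04·0.002/49.9 = 2.834.
Step 4 — Bandwidth: Δω = ω₀/Q = 2.495e+04 rad/s; BW = Δω/(2π) = 3971 Hz.

(a) f₀ = 1.125e+04 Hz  (b) Q = 2.834  (c) BW = 3971 Hz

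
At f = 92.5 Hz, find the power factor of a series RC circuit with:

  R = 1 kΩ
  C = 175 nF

Step 1 — Angular frequency: ω = 2π·f = 2π·92.5 = 581.2 rad/s.
Step 2 — Component impedances:
  R: Z = R = 1000 Ω
  C: Z = 1/(jωC) = -j/(ω·C) = 0 - j9832 Ω
Step 3 — Series combination: Z_total = R + C = 1000 - j9832 Ω = 9883∠-84.2° Ω.
Step 4 — Power factor: PF = cos(φ) = Re(Z)/|Z| = 1000/9883 = 0.1012.
Step 5 — Type: Im(Z) = -9832 ⇒ leading (phase φ = -84.2°).

PF = 0.1012 (leading, φ = -84.2°)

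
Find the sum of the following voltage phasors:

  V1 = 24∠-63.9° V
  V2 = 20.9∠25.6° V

Step 1 — Convert each phasor to rectangular form:
  V1 = 24·(cos(-63.9°) + j·sin(-63.9°)) = 10.56 - j21.55 V
  V2 = 20.9·(cos(25.6°) + j·sin(25.6°)) = 18.85 + j9.031 V
Step 2 — Sum components: V_total = 29.41 - j12.52 V.
Step 3 — Convert to polar: |V_total| = 31.96 V, ∠V_total = -23.1°.

V_total = 31.96∠-23.1° V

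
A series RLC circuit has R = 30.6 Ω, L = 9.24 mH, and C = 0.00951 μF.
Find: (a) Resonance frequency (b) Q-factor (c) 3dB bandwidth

Step 1 — Resonance: ω₀ = 1/√(LC) = 1/√(0.00924·9.51e-09) = 1.067e+05 rad/s.
Step 2 — f₀ = ω₀/(2π) = 1.698e+04 Hz.
Step 3 — Series Q: Q = ω₀L/R = 1.067e+05·0.00924/30.6 = 32.21.
Step 4 — Bandwidth: Δω = ω₀/Q = 3312 rad/s; BW = Δω/(2π) = 527.1 Hz.

(a) f₀ = 1.698e+04 Hz  (b) Q = 32.21  (c) BW = 527.1 Hz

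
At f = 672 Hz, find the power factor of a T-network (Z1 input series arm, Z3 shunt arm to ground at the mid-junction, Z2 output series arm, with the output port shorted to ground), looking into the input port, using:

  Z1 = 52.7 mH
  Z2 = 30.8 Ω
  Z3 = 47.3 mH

Step 1 — Angular frequency: ω = 2π·f = 2π·672 = 4222 rad/s.
Step 2 — Component impedances:
  Z1: Z = jωL = j·4222·0.0527 = 0 + j222.5 Ω
  Z2: Z = R = 30.8 Ω
  Z3: Z = jωL = j·4222·0.0473 = 0 + j199.7 Ω
Step 3 — With the output port shorted to ground, the output series arm Z2 runs from the junction to ground; the shunt arm Z3 also runs from the junction to ground. They appear in parallel: Z3 || Z2 = 30.08 + j4.64 Ω.
Step 4 — Series with input arm Z1: Z_in = Z1 + (Z3 || Z2) = 30.08 + j227.2 Ω = 229.1∠82.5° Ω.
Step 5 — Power factor: PF = cos(φ) = Re(Z)/|Z| = 30.08/229.1 = 0.1313.
Step 6 — Type: Im(Z) = 227.2 ⇒ lagging (phase φ = 82.5°).

PF = 0.1313 (lagging, φ = 82.5°)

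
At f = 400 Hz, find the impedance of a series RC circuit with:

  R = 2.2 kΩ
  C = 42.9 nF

Step 1 — Angular frequency: ω = 2π·f = 2π·400 = 2513 rad/s.
Step 2 — Component impedances:
  R: Z = R = 2200 Ω
  C: Z = 1/(jωC) = -j/(ω·C) = 0 - j9275 Ω
Step 3 — Series combination: Z_total = R + C = 2200 - j9275 Ω = 9532∠-76.7° Ω.

Z = 2200 - j9275 Ω = 9532∠-76.7° Ω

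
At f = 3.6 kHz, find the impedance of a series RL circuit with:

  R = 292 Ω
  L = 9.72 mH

Step 1 — Angular frequency: ω = 2π·f = 2π·3600 = 2.262e+04 rad/s.
Step 2 — Component impedances:
  R: Z = R = 292 Ω
  L: Z = jωL = j·2.262e+04·0.00972 = 0 + j219.9 Ω
Step 3 — Series combination: Z_total = R + L = 292 + j219.9 Ω = 365.5∠37.0° Ω.

Z = 292 + j219.9 Ω = 365.5∠37.0° Ω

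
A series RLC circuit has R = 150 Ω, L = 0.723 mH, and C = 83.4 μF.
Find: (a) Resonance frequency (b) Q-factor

Step 1 — Resonance condition Im(Z)=0 gives ω₀ = 1/√(LC).
Step 2 — ω₀ = 1/√(0.000723·8.34e-05) = 4072 rad/s.
Step 3 — f₀ = ω₀/(2π) = 648.1 Hz.
Step 4 — Series Q: Q = ω₀L/R = 4072·0.000723/150 = 0.01963.

(a) f₀ = 648.1 Hz  (b) Q = 0.01963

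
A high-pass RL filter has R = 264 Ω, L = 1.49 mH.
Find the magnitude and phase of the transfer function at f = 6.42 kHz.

Step 1 — Angular frequency: ω = 2π·6420 = 4.034e+04 rad/s.
Step 2 — Transfer function: H(jω) = jωL/(R + jωL).
Step 3 — Numerator jωL = j·60.1; denominator R + jωL = 264 + j60.1.
Step 4 — H = 0.04928 + j0.2164.
Step 5 — Magnitude: |H| = 0.222 (-13.1 dB); phase: φ = 77.2°.

|H| = 0.222 (-13.1 dB), φ = 77.2°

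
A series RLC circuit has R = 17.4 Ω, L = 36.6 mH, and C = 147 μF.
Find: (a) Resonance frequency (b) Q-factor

Step 1 — Resonance condition Im(Z)=0 gives ω₀ = 1/√(LC).
Step 2 — ω₀ = 1/√(0.0366·0.000147) = 431.1 rad/s.
Step 3 — f₀ = ω₀/(2π) = 68.62 Hz.
Step 4 — Series Q: Q = ω₀L/R = 431.1·0.0366/17.4 = 0.9068.

(a) f₀ = 68.62 Hz  (b) Q = 0.9068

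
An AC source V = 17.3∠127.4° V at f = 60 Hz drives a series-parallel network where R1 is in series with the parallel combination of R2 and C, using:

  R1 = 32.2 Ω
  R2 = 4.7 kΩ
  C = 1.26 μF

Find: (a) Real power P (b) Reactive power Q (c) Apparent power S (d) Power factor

Step 1 — Angular frequency: ω = 2π·f = 2π·60 = 377 rad/s.
Step 2 — Component impedances:
  R1: Z = R = 32.2 Ω
  R2: Z = R = 4700 Ω
  C: Z = 1/(jωC) = -j/(ω·C) = 0 - j2105 Ω
Step 3 — Parallel branch: R2 || C = 1/(1/R2 + 1/C) = 785.4 - j1753 Ω.
Step 4 — Series with R1: Z_total = R1 + (R2 || C) = 817.6 - j1753 Ω = 1935∠-65.0° Ω.
Step 5 — Source phasor: V = 17.3∠127.4° V = -10.51 + j13.74 V.
Step 6 — Current: I = V / Z = -0.008733 - j0.00192 A = 0.008942∠-167.6° A.
Step 7 — Complex power: S = V·I* = 0.06538 - j0.1402 VA.
Step 8 — Real power: P = Re(S) = 0.06538 W.
Step 9 — Reactive power: Q = Im(S) = -0.1402 VAR.
Step 10 — Apparent power: |S| = 0.1547 VA.
Step 11 — Power factor: PF = P/|S| = 0.4226 (leading).

(a) P = 0.06538 W  (b) Q = -0.1402 VAR  (c) S = 0.1547 VA  (d) PF = 0.4226 (leading)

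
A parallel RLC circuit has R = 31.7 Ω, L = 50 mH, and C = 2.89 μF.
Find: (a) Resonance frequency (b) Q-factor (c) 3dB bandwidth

Step 1 — Resonance: ω₀ = 1/√(LC) = 1/√(0.05·2.89e-06) = 2631 rad/s.
Step 2 — f₀ = ω₀/(2π) = 418.7 Hz.
Step 3 — Parallel Q: Q = R/(ω₀L) = 31.7/(2631·0.05) = 0.241.
Step 4 — Bandwidth: Δω = ω₀/Q = 1.092e+04 rad/s; BW = Δω/(2π) = 1737 Hz.

(a) f₀ = 418.7 Hz  (b) Q = 0.241  (c) BW = 1737 Hz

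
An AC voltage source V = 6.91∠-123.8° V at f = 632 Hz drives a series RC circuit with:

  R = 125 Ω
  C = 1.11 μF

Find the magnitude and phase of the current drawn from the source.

Step 1 — Angular frequency: ω = 2π·f = 2π·632 = 3971 rad/s.
Step 2 — Component impedances:
  R: Z = R = 125 Ω
  C: Z = 1/(jωC) = -j/(ω·C) = 0 - j226.9 Ω
Step 3 — Series combination: Z_total = R + C = 125 - j226.9 Ω = 259∠-61.1° Ω.
Step 4 — Source phasor: V = 6.91∠-123.8° V = -3.844 - j5.742 V.
Step 5 — Ohm's law: I = V / Z_total = (-3.844 - j5.742) / (125 - j226.9) = 0.01225 - j0.0237 A.
Step 6 — Convert to polar: |I| = 0.02668 A, ∠I = -62.7°.

I = 0.02668∠-62.7° A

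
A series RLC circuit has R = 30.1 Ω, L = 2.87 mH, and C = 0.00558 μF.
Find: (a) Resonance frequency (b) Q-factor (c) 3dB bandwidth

Step 1 — Resonance condition Im(Z)=0 gives ω₀ = 1/√(LC).
Step 2 — ω₀ = 1/√(0.00287·5.58e-09) = 2.499e+05 rad/s.
Step 3 — f₀ = ω₀/(2π) = 3.977e+04 Hz.
Step 4 — Series Q: Q = ω₀L/R = 2.499e+05·0.00287/30.1 = 23.83.
Step 5 — 3dB bandwidth: Δω = ω₀/Q = 1.049e+04 rad/s; BW = Δω/(2π) = 1669 Hz.

(a) f₀ = 3.977e+04 Hz  (b) Q = 23.83  (c) BW = 1669 Hz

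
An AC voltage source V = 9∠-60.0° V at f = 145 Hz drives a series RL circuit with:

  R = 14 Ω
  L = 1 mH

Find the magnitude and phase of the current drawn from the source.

Step 1 — Angular frequency: ω = 2π·f = 2π·145 = 911.1 rad/s.
Step 2 — Component impedances:
  R: Z = R = 14 Ω
  L: Z = jωL = j·911.1·0.001 = 0 + j0.9111 Ω
Step 3 — Series combination: Z_total = R + L = 14 + j0.9111 Ω = 14.03∠3.7° Ω.
Step 4 — Source phasor: V = 9∠-60.0° V = 4.5 - j7.794 V.
Step 5 — Ohm's law: I = V / Z_total = (4.5 - j7.794) / (14 + j0.9111) = 0.284 - j0.5752 A.
Step 6 — Convert to polar: |I| = 0.6415 A, ∠I = -63.7°.

I = 0.6415∠-63.7° A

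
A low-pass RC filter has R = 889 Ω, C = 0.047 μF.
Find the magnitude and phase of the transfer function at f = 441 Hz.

Step 1 — Angular frequency: ω = 2π·441 = 2771 rad/s.
Step 2 — Transfer function: H(jω) = 1/(1 + jωRC).
Step 3 — Denominator: 1 + jωRC = 1 + j·2771·889·4.7e-08 = 1 + j0.1158.
Step 4 — H = 0.9868 - j0.1142.
Step 5 — Magnitude: |H| = 0.9934 (-0.1 dB); phase: φ = -6.6°.

|H| = 0.9934 (-0.1 dB), φ = -6.6°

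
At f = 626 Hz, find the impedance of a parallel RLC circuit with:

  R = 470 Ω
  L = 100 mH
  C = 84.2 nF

Step 1 — Angular frequency: ω = 2π·f = 2π·626 = 3933 rad/s.
Step 2 — Component impedances:
  R: Z = R = 470 Ω
  L: Z = jωL = j·3933·0.1 = 0 + j393.3 Ω
  C: Z = 1/(jωC) = -j/(ω·C) = 0 - j3019 Ω
Step 3 — Parallel combination: 1/Z_total = 1/R + 1/L + 1/C; Z_total = 226 + j234.8 Ω = 325.9∠46.1° Ω.

Z = 226 + j234.8 Ω = 325.9∠46.1° Ω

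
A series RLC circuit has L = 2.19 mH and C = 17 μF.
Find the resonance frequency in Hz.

Step 1 — Resonance condition Im(Z)=0 gives ω₀ = 1/√(LC).
Step 2 — ω₀ = 1/√(0.00219·1.7e-05) = 5183 rad/s.
Step 3 — f₀ = ω₀/(2π) = 824.8 Hz.

f₀ = 824.8 Hz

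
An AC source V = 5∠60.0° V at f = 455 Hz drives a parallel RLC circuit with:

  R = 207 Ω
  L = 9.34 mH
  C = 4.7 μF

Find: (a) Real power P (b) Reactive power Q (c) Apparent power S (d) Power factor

Step 1 — Angular frequency: ω = 2π·f = 2π·455 = 2859 rad/s.
Step 2 — Component impedances:
  R: Z = R = 207 Ω
  L: Z = jωL = j·2859·0.00934 = 0 + j26.7 Ω
  C: Z = 1/(jωC) = -j/(ω·C) = 0 - j74.42 Ω
Step 3 — Parallel combination: 1/Z_total = 1/R + 1/L + 1/C; Z_total = 8.051 + j40.02 Ω = 40.82∠78.6° Ω.
Step 4 — Source phasor: V = 5∠60.0° V = 2.5 + j4.33 V.
Step 5 — Current: I = V / Z = 0.1161 - j0.03912 A = 0.1225∠-18.6° A.
Step 6 — Complex power: S = V·I* = 0.1208 + j0.6004 VA.
Step 7 — Real power: P = Re(S) = 0.1208 W.
Step 8 — Reactive power: Q = Im(S) = 0.6004 VAR.
Step 9 — Apparent power: |S| = 0.6124 VA.
Step 10 — Power factor: PF = P/|S| = 0.1972 (lagging).

(a) P = 0.1208 W  (b) Q = 0.6004 VAR  (c) S = 0.6124 VA  (d) PF = 0.1972 (lagging)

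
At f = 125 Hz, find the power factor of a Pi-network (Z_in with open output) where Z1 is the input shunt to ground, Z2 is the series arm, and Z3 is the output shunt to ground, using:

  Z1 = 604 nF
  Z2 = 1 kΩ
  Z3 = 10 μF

Step 1 — Angular frequency: ω = 2π·f = 2π·125 = 785.4 rad/s.
Step 2 — Component impedances:
  Z1: Z = 1/(jωC) = -j/(ω·C) = 0 - j2108 Ω
  Z2: Z = R = 1000 Ω
  Z3: Z = 1/(jωC) = -j/(ω·C) = 0 - j127.3 Ω
Step 3 — With open output, the series arm Z2 and the output shunt Z3 appear in series to ground: Z2 + Z3 = 1000 - j127.3 Ω.
Step 4 — Parallel with input shunt Z1: Z_in = Z1 || (Z2 + Z3) = 741 - j451.6 Ω = 867.8∠-31.4° Ω.
Step 5 — Power factor: PF = cos(φ) = Re(Z)/|Z| = 741/867.8 = 0.8539.
Step 6 — Type: Im(Z) = -451.6 ⇒ leading (phase φ = -31.4°).

PF = 0.8539 (leading, φ = -31.4°)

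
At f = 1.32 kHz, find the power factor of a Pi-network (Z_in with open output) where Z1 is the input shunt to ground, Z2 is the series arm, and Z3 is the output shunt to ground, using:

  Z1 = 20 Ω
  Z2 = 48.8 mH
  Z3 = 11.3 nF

Step 1 — Angular frequency: ω = 2π·f = 2π·1320 = 8294 rad/s.
Step 2 — Component impedances:
  Z1: Z = R = 20 Ω
  Z2: Z = jωL = j·8294·0.0488 = 0 + j404.7 Ω
  Z3: Z = 1/(jωC) = -j/(ω·C) = 0 - j1.067e+04 Ω
Step 3 — With open output, the series arm Z2 and the output shunt Z3 appear in series to ground: Z2 + Z3 = 0 - j1.027e+04 Ω.
Step 4 — Parallel with input shunt Z1: Z_in = Z1 || (Z2 + Z3) = 20 - j0.03897 Ω = 20∠-0.1° Ω.
Step 5 — Power factor: PF = cos(φ) = Re(Z)/|Z| = 20/20 = 1.
Step 6 — Type: Im(Z) = -0.03897 ⇒ leading (phase φ = -0.1°).

PF = 1 (leading, φ = -0.1°)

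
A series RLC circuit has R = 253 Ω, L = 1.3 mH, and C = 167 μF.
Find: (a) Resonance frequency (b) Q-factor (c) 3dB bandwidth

Step 1 — Resonance: ω₀ = 1/√(LC) = 1/√(0.0013·0.000167) = 2146 rad/s.
Step 2 — f₀ = ω₀/(2π) = 341.6 Hz.
Step 3 — Series Q: Q = ω₀L/R = 2146·0.0013/253 = 0.01103.
Step 4 — Bandwidth: Δω = ω₀/Q = 1.946e+05 rad/s; BW = Δω/(2π) = 3.097e+04 Hz.

(a) f₀ = 341.6 Hz  (b) Q = 0.01103  (c) BW = 3.097e+04 Hz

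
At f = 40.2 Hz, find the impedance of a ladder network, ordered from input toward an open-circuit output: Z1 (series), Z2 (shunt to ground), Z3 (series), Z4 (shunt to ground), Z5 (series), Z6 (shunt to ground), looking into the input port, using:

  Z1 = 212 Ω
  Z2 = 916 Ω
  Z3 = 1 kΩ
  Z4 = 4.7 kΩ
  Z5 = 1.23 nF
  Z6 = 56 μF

Step 1 — Angular frequency: ω = 2π·f = 2π·40.2 = 252.6 rad/s.
Step 2 — Component impedances:
  Z1: Z = R = 212 Ω
  Z2: Z = R = 916 Ω
  Z3: Z = R = 1000 Ω
  Z4: Z = R = 4700 Ω
  Z5: Z = 1/(jωC) = -j/(ω·C) = 0 - j3.219e+06 Ω
  Z6: Z = 1/(jωC) = -j/(ω·C) = 0 - j70.7 Ω
Step 3 — Ladder network (open output): work backward from the far end, alternating series and parallel combinations. Z_in = 1001 - j0.1316 Ω = 1001∠-0.0° Ω.

Z = 1001 - j0.1316 Ω = 1001∠-0.0° Ω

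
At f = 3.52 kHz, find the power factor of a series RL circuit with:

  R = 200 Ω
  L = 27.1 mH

Step 1 — Angular frequency: ω = 2π·f = 2π·3520 = 2.212e+04 rad/s.
Step 2 — Component impedances:
  R: Z = R = 200 Ω
  L: Z = jωL = j·2.212e+04·0.0271 = 0 + j599.4 Ω
Step 3 — Series combination: Z_total = R + L = 200 + j599.4 Ω = 631.9∠71.5° Ω.
Step 4 — Power factor: PF = cos(φ) = Re(Z)/|Z| = 200/631.9 = 0.3165.
Step 5 — Type: Im(Z) = 599.4 ⇒ lagging (phase φ = 71.5°).

PF = 0.3165 (lagging, φ = 71.5°)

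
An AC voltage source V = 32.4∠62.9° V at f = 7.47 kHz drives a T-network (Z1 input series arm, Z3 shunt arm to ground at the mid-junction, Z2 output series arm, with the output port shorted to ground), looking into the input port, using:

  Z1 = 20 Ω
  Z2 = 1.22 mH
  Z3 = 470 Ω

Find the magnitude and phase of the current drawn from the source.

Step 1 — Angular frequency: ω = 2π·f = 2π·7470 = 4.694e+04 rad/s.
Step 2 — Component impedances:
  Z1: Z = R = 20 Ω
  Z2: Z = jωL = j·4.694e+04·0.00122 = 0 + j57.26 Ω
  Z3: Z = R = 470 Ω
Step 3 — With the output port shorted to ground, the output series arm Z2 runs from the junction to ground; the shunt arm Z3 also runs from the junction to ground. They appear in parallel: Z3 || Z2 = 6.874 + j56.42 Ω.
Step 4 — Series with input arm Z1: Z_in = Z1 + (Z3 || Z2) = 26.87 + j56.42 Ω = 62.5∠64.5° Ω.
Step 5 — Source phasor: V = 32.4∠62.9° V = 14.76 + j28.84 V.
Step 6 — Ohm's law: I = V / Z_total = (14.76 + j28.84) / (26.87 + j56.42) = 0.5182 - j0.01476 A.
Step 7 — Convert to polar: |I| = 0.5184 A, ∠I = -1.6°.

I = 0.5184∠-1.6° A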